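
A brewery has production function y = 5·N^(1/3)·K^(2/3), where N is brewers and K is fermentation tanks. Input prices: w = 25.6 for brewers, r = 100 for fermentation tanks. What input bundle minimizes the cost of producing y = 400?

N* = 125, K* = 64

Cost minimization requires the marginal rate of technical substitution to equal the input-price ratio: MP_N/MP_K = w/r.
Here MP_N/MP_K = (1/3)·(K/N)/(2/3) = 0.5·(K/N). Setting this equal to 25.6/100 = 0.256 gives K = 0.512N.
Substituting into y = 400: 5·N^(1/3)·(0.512N)^(2/3) = 400.
Solving, N = 125 and K = 64.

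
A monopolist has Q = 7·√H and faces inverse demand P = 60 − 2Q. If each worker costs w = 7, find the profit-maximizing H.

Marginal revenue from the inverse demand is MR = 60 − 4Q.
The marginal product is MP_H = 3.5·H^(-1/2).
A monopolist hires until marginal revenue product equals the wage: MR·MP_H = w.
At H, Q = 7·√H. Substituting and solving: (60 − 28·√H)·3.5·H^(-1/2) = 7 gives H = 4.

H* = 4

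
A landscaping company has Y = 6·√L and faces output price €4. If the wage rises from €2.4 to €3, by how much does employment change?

From P·MP_L = w with MP_L = 3·L^(-1/2), the labor demand is L(w) = (12/w)^(2).
At w = 2.4: L = 25. At w = 3: L = 16.
ΔL = 16 − 25 = -9.

ΔL = -9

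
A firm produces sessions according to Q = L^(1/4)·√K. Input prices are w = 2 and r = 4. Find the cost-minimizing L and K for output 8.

L* = 16, K* = 16

Cost minimization requires the marginal rate of technical substitution to equal the input-price ratio: MP_L/MP_K = w/r.
Here MP_L/MP_K = (1/4)·(K/L)/(1/2) = 0.5·(K/L). Setting this equal to 2/4 = 0.5 gives K = L.
Substituting into Q = 8: L^(1/4)·(L)^(1/2) = 8.
Solving, L = 16 and K = 16.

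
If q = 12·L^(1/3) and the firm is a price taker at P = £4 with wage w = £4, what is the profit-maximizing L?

MP_L = (1/3)·12·L^(-2/3) = 4·L^(-2/3).
Profit maximization for a price taker requires P·MP_L = w: 4·4·L^(-2/3) = 4.
So L^(-2/3) = 0.25, which gives L = 8.

L* = 8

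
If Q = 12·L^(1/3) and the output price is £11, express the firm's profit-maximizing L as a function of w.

L(w) = (44/w)^(3/2)

MP_L = (1/3)·12·L^(-2/3) = 4·L^(-2/3).
Setting P·MP_L = w: 44·L^(-2/3) = w.
Solving for L: L^(-2/3) = w/44, so L = (44/w)^(3/2).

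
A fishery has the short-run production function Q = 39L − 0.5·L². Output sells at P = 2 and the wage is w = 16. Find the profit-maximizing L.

L* = 31

The marginal product of L is MP_L = 39 − L.
A price-taking firm hires until the value of the marginal product equals the wage: P·MP_L = w, so 2·(39 − L) = 16.
Then 39 − L = 8, giving L = 31.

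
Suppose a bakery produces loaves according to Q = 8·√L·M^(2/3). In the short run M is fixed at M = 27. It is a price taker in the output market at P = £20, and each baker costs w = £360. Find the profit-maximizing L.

With M = 27, MP_L = (1/2)·8·L^(-1/2)·27^(2/3) = 36·L^(-1/2).
Profit maximization for a price taker requires P·MP_L = w: 20·36·L^(-1/2) = 360.
So L^(-1/2) = 0.5, which gives L = 4.

L* = 4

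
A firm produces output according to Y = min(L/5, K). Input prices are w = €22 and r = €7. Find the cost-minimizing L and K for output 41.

L* = 205, K* = 41

With a fixed-proportions technology, the cost-minimizing bundle uses no slack in either input: L/5 = K = Y.
So L = 5·41 = 205 and K = 41.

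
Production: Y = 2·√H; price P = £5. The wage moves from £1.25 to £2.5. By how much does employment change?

ΔH = -12

From P·MP_H = w with MP_H = H^(-1/2), the labor demand is H(w) = (5/w)^(2).
At w = 1.25: H = 16. At w = 2.5: H = 4.
ΔH = 4 − 16 = -12.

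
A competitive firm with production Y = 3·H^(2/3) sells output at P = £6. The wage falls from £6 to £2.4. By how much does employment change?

From P·MP_H = w with MP_H = 2·H^(-1/3), the labor demand is H(w) = (12/w)^(3).
At w = 6: H = 8. At w = 2.4: H = 125.
ΔH = 125 − 8 = 117.

ΔH = 117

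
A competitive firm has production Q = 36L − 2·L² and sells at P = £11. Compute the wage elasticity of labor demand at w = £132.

From P·MP_L = w with MP_L = 36 − 4L, labor demand is L(w) = (36 − w/11)/4.
dL/dw = −1/(44) = -1/44.
At w = 132, L = 6, so ε = (dL/dw)·(w/L) = (-1/44)·(132/6) = -0.5.

ε = -0.5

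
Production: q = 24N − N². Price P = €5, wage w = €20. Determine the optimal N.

The marginal product of N is MP_N = 24 − 2N.
A price-taking firm hires until the value of the marginal product equals the wage: P·MP_N = w, so 5·(24 − 2N) = 20.
Then 24 − 2N = 4, giving N = 10.

N* = 10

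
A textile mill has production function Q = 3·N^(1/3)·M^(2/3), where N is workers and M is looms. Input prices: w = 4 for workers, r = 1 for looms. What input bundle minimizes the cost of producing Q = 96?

N* = 8, M* = 64

Cost minimization requires the marginal rate of technical substitution to equal the input-price ratio: MP_N/MP_M = w/r.
Here MP_N/MP_M = (1/3)·(M/N)/(2/3) = 0.5·(M/N). Setting this equal to 4/1 = 4 gives M = 8N.
Substituting into Q = 96: 3·N^(1/3)·(8N)^(2/3) = 96.
Solving, N = 8 and M = 64.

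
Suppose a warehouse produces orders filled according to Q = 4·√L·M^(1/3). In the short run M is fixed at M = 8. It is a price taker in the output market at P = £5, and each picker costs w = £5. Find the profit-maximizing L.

With M = 8, MP_L = (1/2)·4·L^(-1/2)·8^(1/3) = 4·L^(-1/2).
Profit maximization for a price taker requires P·MP_L = w: 5·4·L^(-1/2) = 5.
So L^(-1/2) = 0.25, which gives L = 16.

L* = 16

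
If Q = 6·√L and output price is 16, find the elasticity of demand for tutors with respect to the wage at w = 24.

MP_L = (1/2)·6·L^(-1/2), so P·MP_L = w gives 48·L^(-1/2) = w.
Solving, L(w) = (48/w)^(2). This is a constant-elasticity form: L ∝ w^(−2), so ε = −2.

ε = -2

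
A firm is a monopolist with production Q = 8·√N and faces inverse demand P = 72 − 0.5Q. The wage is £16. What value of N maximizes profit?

N* = 36

Marginal revenue from the inverse demand is MR = 72 − Q.
The marginal product is MP_N = 4·N^(-1/2).
A monopolist hires until marginal revenue product equals the wage: MR·MP_N = w.
At N, Q = 8·√N. Substituting and solving: (72 − 8·√N)·4·N^(-1/2) = 16 gives N = 36.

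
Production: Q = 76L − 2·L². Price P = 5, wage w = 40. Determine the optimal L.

L* = 17

The marginal product of L is MP_L = 76 − 4L.
A price-taking firm hires until the value of the marginal product equals the wage: P·MP_L = w, so 5·(76 − 4L) = 40.
Then 76 − 4L = 8, giving L = 17.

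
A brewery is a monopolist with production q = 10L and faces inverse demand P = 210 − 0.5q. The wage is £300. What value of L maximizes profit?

Marginal revenue from the inverse demand is MR = 210 − q.
The marginal product is MP_L = 10.
A monopolist hires until marginal revenue product equals the wage: MR·MP_L = w.
(210 − 10L)·10 = 300, so L = 18.

L* = 18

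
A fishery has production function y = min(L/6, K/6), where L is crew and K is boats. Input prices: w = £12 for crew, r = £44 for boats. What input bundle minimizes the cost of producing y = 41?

L* = 246, K* = 246

With a fixed-proportions technology, the cost-minimizing bundle uses no slack in either input: L/6 = K/6 = y.
So L = 6·41 = 246 and K = 6·41 = 246.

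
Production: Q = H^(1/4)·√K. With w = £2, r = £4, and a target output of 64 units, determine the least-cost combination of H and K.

Cost minimization requires the marginal rate of technical substitution to equal the input-price ratio: MP_H/MP_K = w/r.
Here MP_H/MP_K = (1/4)·(K/H)/(1/2) = 0.5·(K/H). Setting this equal to 2/4 = 0.5 gives K = H.
Substituting into Q = 64: H^(1/4)·(H)^(1/2) = 64.
Solving, H = 256 and K = 256.

H* = 256, K* = 256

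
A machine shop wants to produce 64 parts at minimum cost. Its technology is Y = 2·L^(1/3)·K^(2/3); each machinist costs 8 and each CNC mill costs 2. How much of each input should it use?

L* = 8, K* = 64

Cost minimization requires the marginal rate of technical substitution to equal the input-price ratio: MP_L/MP_K = w/r.
Here MP_L/MP_K = (1/3)·(K/L)/(2/3) = 0.5·(K/L). Setting this equal to 8/2 = 4 gives K = 8L.
Substituting into Y = 64: 2·L^(1/3)·(8L)^(2/3) = 64.
Solving, L = 8 and K = 64.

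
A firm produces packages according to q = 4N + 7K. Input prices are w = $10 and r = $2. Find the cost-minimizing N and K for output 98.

N* = 0, K* = 14

The inputs are perfect substitutes, so the firm uses whichever has the lower cost per unit of output.
Cost per unit of output via N is w/4 = 2.5; via K it is r/7 = 2/7. K is cheaper.
Producing q = 98 with K alone: N = 0, K = 14.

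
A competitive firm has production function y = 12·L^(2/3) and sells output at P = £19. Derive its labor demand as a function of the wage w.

MP_L = (2/3)·12·L^(-1/3) = 8·L^(-1/3).
Setting P·MP_L = w: 152·L^(-1/3) = w.
Solving for L: L^(-1/3) = w/152, so L = (152/w)^(3).

L(w) = 3511808/w³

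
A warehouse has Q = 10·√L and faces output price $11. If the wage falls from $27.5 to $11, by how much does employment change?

From P·MP_L = w with MP_L = 5·L^(-1/2), the labor demand is L(w) = (55/w)^(2).
At w = 27.5: L = 4. At w = 11: L = 25.
ΔL = 25 − 4 = 21.

ΔL = 21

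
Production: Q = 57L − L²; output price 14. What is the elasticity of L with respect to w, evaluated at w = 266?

ε = -0.5

From P·MP_L = w with MP_L = 57 − 2L, labor demand is L(w) = (57 − w/14)/2.
dL/dw = −1/(28) = -1/28.
At w = 266, L = 19, so ε = (dL/dw)·(w/L) = (-1/28)·(266/19) = -0.5.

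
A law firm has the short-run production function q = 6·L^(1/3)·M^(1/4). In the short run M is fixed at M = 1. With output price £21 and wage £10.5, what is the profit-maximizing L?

L* = 8

With M = 1, MP_L = (1/3)·6·L^(-2/3)·1^(1/4) = 2·L^(-2/3).
Profit maximization for a price taker requires P·MP_L = w: 21·2·L^(-2/3) = 10.5.
So L^(-2/3) = 0.25, which gives L = 8.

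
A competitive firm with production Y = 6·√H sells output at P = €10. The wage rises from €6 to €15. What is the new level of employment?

H* = 4

From P·MP_H = w with MP_H = 3·H^(-1/2), the labor demand is H(w) = (30/w)^(2).
At w = 6: H = 25. At w = 15: H = 4.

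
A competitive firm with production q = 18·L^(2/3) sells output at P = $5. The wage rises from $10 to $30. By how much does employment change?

ΔL = -208

From P·MP_L = w with MP_L = 12·L^(-1/3), the labor demand is L(w) = (60/w)^(3).
At w = 10: L = 216. At w = 30: L = 8.
ΔL = 8 − 216 = -208.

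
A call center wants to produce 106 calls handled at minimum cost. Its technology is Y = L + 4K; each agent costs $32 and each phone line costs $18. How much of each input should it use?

The inputs are perfect substitutes, so the firm uses whichever has the lower cost per unit of output.
Cost per unit of output via L is 32; via K it is 4.5. K is cheaper.
Producing Y = 106 with K alone: L = 0, K = 26.5.

L* = 0, K* = 26.5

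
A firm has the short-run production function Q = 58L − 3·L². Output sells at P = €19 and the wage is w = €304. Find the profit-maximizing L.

L* = 7

The marginal product of L is MP_L = 58 − 6L.
A price-taking firm hires until the value of the marginal product equals the wage: P·MP_L = w, so 19·(58 − 6L) = 304.
Then 58 − 6L = 16, giving L = 7.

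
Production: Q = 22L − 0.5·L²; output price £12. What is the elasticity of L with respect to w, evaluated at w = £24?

ε = -0.1

From P·MP_L = w with MP_L = 22 − L, labor demand is L(w) = 22 − w/12.
dL/dw = −1/(12) = -1/12.
At w = 24, L = 20, so ε = (dL/dw)·(w/L) = (-1/12)·(24/20) = -0.1.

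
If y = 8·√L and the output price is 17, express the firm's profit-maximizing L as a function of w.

MP_L = (1/2)·8·L^(-1/2) = 4·L^(-1/2).
Setting P·MP_L = w: 68·L^(-1/2) = w.
Solving for L: L^(-1/2) = w/68, so L = (68/w)^(2).

L(w) = 4624/w²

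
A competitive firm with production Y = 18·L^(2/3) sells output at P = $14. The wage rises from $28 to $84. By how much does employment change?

ΔL = -208

From P·MP_L = w with MP_L = 12·L^(-1/3), the labor demand is L(w) = (168/w)^(3).
At w = 28: L = 216. At w = 84: L = 8.
ΔL = 8 − 216 = -208.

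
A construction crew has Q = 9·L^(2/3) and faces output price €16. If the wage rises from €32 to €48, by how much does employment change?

From P·MP_L = w with MP_L = 6·L^(-1/3), the labor demand is L(w) = (96/w)^(3).
At w = 32: L = 27. At w = 48: L = 8.
ΔL = 8 − 27 = -19.

ΔL = -19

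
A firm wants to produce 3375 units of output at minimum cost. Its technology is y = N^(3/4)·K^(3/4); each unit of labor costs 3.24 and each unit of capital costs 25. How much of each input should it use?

Cost minimization requires the marginal rate of technical substitution to equal the input-price ratio: MP_N/MP_K = w/r.
Here MP_N/MP_K = (3/4)·(K/N)/(3/4) = (K/N). Setting this equal to 3.24/25 = 0.1296 gives K = 0.1296N.
Substituting into y = 3375: N^(3/4)·(0.1296N)^(3/4) = 3375.
Solving, N = 625 and K = 81.

N* = 625, K* = 81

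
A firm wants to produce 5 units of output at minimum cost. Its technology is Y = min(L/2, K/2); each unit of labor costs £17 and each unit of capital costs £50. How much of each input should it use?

With a fixed-proportions technology, the cost-minimizing bundle uses no slack in either input: L/2 = K/2 = Y.
So L = 2·5 = 10 and K = 2·5 = 10.

L* = 10, K* = 10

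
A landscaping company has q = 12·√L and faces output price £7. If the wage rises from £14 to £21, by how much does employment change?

From P·MP_L = w with MP_L = 6·L^(-1/2), the labor demand is L(w) = (42/w)^(2).
At w = 14: L = 9. At w = 21: L = 4.
ΔL = 4 − 9 = -5.

ΔL = -5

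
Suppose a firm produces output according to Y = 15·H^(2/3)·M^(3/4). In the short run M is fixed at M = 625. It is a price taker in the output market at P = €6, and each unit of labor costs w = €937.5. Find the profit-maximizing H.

H* = 512

With M = 625, MP_H = (2/3)·15·H^(-1/3)·625^(3/4) = 1250·H^(-1/3).
Profit maximization for a price taker requires P·MP_H = w: 6·1250·H^(-1/3) = 937.5.
So H^(-1/3) = 0.125, which gives H = 512.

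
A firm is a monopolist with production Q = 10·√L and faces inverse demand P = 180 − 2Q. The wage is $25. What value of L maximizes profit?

Marginal revenue from the inverse demand is MR = 180 − 4Q.
The marginal product is MP_L = 5·L^(-1/2).
A monopolist hires until marginal revenue product equals the wage: MR·MP_L = w.
At L, Q = 10·√L. Substituting and solving: (180 − 40·√L)·5·L^(-1/2) = 25 gives L = 16.

L* = 16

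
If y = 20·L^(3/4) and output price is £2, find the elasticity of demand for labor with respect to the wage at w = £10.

ε = -4

MP_L = (3/4)·20·L^(-1/4), so P·MP_L = w gives 30·L^(-1/4) = w.
Solving, L(w) = (30/w)^(4). This is a constant-elasticity form: L ∝ w^(−4), so ε = −4.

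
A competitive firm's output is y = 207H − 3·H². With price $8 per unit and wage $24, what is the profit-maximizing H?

H* = 34

The marginal product of H is MP_H = 207 − 6H.
A price-taking firm hires until the value of the marginal product equals the wage: P·MP_H = w, so 8·(207 − 6H) = 24.
Then 207 − 6H = 3, giving H = 34.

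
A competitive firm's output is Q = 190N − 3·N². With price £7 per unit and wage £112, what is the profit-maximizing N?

The marginal product of N is MP_N = 190 − 6N.
A price-taking firm hires until the value of the marginal product equals the wage: P·MP_N = w, so 7·(190 − 6N) = 112.
Then 190 − 6N = 16, giving N = 29.

N* = 29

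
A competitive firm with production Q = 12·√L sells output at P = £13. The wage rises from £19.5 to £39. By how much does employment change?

From P·MP_L = w with MP_L = 6·L^(-1/2), the labor demand is L(w) = (78/w)^(2).
At w = 19.5: L = 16. At w = 39: L = 4.
ΔL = 4 − 16 = -12.

ΔL = -12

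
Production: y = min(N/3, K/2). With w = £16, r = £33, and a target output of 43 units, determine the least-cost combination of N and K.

N* = 129, K* = 86

With a fixed-proportions technology, the cost-minimizing bundle uses no slack in either input: N/3 = K/2 = y.
So N = 3·43 = 129 and K = 2·43 = 86.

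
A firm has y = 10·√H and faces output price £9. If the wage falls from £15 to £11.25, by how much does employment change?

From P·MP_H = w with MP_H = 5·H^(-1/2), the labor demand is H(w) = (45/w)^(2).
At w = 15: H = 9. At w = 11.25: H = 16.
ΔH = 16 − 9 = 7.

ΔH = 7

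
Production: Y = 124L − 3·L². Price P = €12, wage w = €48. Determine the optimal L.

The marginal product of L is MP_L = 124 − 6L.
A price-taking firm hires until the value of the marginal product equals the wage: P·MP_L = w, so 12·(124 − 6L) = 48.
Then 124 − 6L = 4, giving L = 20.

L* = 20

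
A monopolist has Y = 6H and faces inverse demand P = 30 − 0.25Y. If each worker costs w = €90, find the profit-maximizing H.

H* = 5

Marginal revenue from the inverse demand is MR = 30 − 0.5Y.
The marginal product is MP_H = 6.
A monopolist hires until marginal revenue product equals the wage: MR·MP_H = w.
(30 − 3H)·6 = 90, so H = 5.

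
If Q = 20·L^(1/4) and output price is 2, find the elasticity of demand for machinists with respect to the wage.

ε = -4/3

MP_L = (1/4)·20·L^(-3/4), so P·MP_L = w gives 10·L^(-3/4) = w.
Solving, L(w) = (10/w)^(4/3). This is a constant-elasticity form: L ∝ w^(−4/3), so ε = −4/3.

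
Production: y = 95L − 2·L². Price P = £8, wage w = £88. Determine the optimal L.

L* = 21

The marginal product of L is MP_L = 95 − 4L.
A price-taking firm hires until the value of the marginal product equals the wage: P·MP_L = w, so 8·(95 − 4L) = 88.
Then 95 − 4L = 11, giving L = 21.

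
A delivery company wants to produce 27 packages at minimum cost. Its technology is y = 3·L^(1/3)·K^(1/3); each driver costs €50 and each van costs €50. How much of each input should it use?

L* = 27, K* = 27

Cost minimization requires the marginal rate of technical substitution to equal the input-price ratio: MP_L/MP_K = w/r.
Here MP_L/MP_K = (1/3)·(K/L)/(1/3) = (K/L). Setting this equal to 50/50 = 1 gives K = L.
Substituting into y = 27: 3·L^(1/3)·(L)^(1/3) = 27.
Solving, L = 27 and K = 27.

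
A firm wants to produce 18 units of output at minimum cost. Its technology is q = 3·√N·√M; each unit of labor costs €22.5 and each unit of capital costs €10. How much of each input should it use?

N* = 4, M* = 9

Cost minimization requires the marginal rate of technical substitution to equal the input-price ratio: MP_N/MP_M = w/r.
Here MP_N/MP_M = (1/2)·(M/N)/(1/2) = (M/N). Setting this equal to 22.5/10 = 2.25 gives M = 2.25N.
Substituting into q = 18: 3·N^(1/2)·(2.25N)^(1/2) = 18.
Solving, N = 4 and M = 9.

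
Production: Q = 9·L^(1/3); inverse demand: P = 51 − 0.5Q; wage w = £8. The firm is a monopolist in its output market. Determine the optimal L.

L* = 27

Marginal revenue from the inverse demand is MR = 51 − Q.
The marginal product is MP_L = 3·L^(-2/3).
A monopolist hires until marginal revenue product equals the wage: MR·MP_L = w.
At L, Q = 9·L^(1/3). Substituting and solving: (51 − 9·L^(1/3))·3·L^(-2/3) = 8 gives L = 27.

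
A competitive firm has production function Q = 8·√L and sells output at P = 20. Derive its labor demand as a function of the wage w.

L(w) = 6400/w²

MP_L = (1/2)·8·L^(-1/2) = 4·L^(-1/2).
Setting P·MP_L = w: 80·L^(-1/2) = w.
Solving for L: L^(-1/2) = w/80, so L = (80/w)^(2).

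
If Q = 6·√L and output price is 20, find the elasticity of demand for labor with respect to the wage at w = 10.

ε = -2

MP_L = (1/2)·6·L^(-1/2), so P·MP_L = w gives 60·L^(-1/2) = w.
Solving, L(w) = (60/w)^(2). This is a constant-elasticity form: L ∝ w^(−2), so ε = −2.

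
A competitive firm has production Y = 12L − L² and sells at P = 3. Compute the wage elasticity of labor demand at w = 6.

From P·MP_L = w with MP_L = 12 − 2L, labor demand is L(w) = (12 − w/3)/2.
dL/dw = −1/(6) = -1/6.
At w = 6, L = 5, so ε = (dL/dw)·(w/L) = (-1/6)·(6/5) = -0.2.

ε = -0.2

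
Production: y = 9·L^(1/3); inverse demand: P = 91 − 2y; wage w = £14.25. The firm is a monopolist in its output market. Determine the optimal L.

Marginal revenue from the inverse demand is MR = 91 − 4y.
The marginal product is MP_L = 3·L^(-2/3).
A monopolist hires until marginal revenue product equals the wage: MR·MP_L = w.
At L, y = 9·L^(1/3). Substituting and solving: (91 − 36·L^(1/3))·3·L^(-2/3) = 14.25 gives L = 8.

L* = 8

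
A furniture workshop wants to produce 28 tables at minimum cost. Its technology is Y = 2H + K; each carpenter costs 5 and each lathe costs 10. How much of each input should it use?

The inputs are perfect substitutes, so the firm uses whichever has the lower cost per unit of output.
Cost per unit of output via H is 2.5; via K it is 10. H is cheaper.
Producing Y = 28 with H alone: H = 14, K = 0.

H* = 14, K* = 0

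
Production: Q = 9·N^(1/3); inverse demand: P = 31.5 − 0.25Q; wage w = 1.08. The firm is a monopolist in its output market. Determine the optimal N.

N* = 125

Marginal revenue from the inverse demand is MR = 31.5 − 0.5Q.
The marginal product is MP_N = 3·N^(-2/3).
A monopolist hires until marginal revenue product equals the wage: MR·MP_N = w.
At N, Q = 9·N^(1/3). Substituting and solving: (31.5 − 4.5·N^(1/3))·3·N^(-2/3) = 1.08 gives N = 125.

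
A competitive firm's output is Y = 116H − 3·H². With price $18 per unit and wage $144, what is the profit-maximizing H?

H* = 18

The marginal product of H is MP_H = 116 − 6H.
A price-taking firm hires until the value of the marginal product equals the wage: P·MP_H = w, so 18·(116 − 6H) = 144.
Then 116 − 6H = 8, giving H = 18.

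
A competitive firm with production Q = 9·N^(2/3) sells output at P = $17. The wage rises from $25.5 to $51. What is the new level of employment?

From P·MP_N = w with MP_N = 6·N^(-1/3), the labor demand is N(w) = (102/w)^(3).
At w = 25.5: N = 64. At w = 51: N = 8.

N* = 8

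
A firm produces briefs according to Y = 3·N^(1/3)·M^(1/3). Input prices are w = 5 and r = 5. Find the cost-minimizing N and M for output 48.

N* = 64, M* = 64

Cost minimization requires the marginal rate of technical substitution to equal the input-price ratio: MP_N/MP_M = w/r.
Here MP_N/MP_M = (1/3)·(M/N)/(1/3) = (M/N). Setting this equal to 5/5 = 1 gives M = N.
Substituting into Y = 48: 3·N^(1/3)·(N)^(1/3) = 48.
Solving, N = 64 and M = 64.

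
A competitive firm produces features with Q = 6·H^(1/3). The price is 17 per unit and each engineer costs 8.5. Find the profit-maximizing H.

H* = 8

MP_H = (1/3)·6·H^(-2/3) = 2·H^(-2/3).
Profit maximization for a price taker requires P·MP_H = w: 17·2·H^(-2/3) = 8.5.
So H^(-2/3) = 0.25, which gives H = 8.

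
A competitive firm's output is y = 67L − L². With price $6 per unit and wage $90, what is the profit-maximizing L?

The marginal product of L is MP_L = 67 − 2L.
A price-taking firm hires until the value of the marginal product equals the wage: P·MP_L = w, so 6·(67 − 2L) = 90.
Then 67 − 2L = 15, giving L = 26.

L* = 26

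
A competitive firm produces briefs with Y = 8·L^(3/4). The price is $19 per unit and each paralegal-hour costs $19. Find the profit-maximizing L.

L* = 1296

MP_L = (3/4)·8·L^(-1/4) = 6·L^(-1/4).
Profit maximization for a price taker requires P·MP_L = w: 19·6·L^(-1/4) = 19.
So L^(-1/4) = 1/6, which gives L = 1296.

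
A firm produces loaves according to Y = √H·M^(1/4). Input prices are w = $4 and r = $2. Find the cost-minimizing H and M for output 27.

H* = 81, M* = 81

Cost minimization requires the marginal rate of technical substitution to equal the input-price ratio: MP_H/MP_M = w/r.
Here MP_H/MP_M = (1/2)·(M/H)/(1/4) = 2·(M/H). Setting this equal to 4/2 = 2 gives M = H.
Substituting into Y = 27: H^(1/2)·(H)^(1/4) = 27.
Solving, H = 81 and M = 81.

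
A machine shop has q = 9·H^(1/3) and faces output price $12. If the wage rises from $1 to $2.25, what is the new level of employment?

H* = 64

From P·MP_H = w with MP_H = 3·H^(-2/3), the labor demand is H(w) = (36/w)^(3/2).
At w = 1: H = 216. At w = 2.25: H = 64.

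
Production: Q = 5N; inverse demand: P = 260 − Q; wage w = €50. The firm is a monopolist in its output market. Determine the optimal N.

Marginal revenue from the inverse demand is MR = 260 − 2Q.
The marginal product is MP_N = 5.
A monopolist hires until marginal revenue product equals the wage: MR·MP_N = w.
(260 − 10N)·5 = 50, so N = 25.

N* = 25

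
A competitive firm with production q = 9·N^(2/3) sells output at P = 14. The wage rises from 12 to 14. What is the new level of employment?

N* = 216

From P·MP_N = w with MP_N = 6·N^(-1/3), the labor demand is N(w) = (84/w)^(3).
At w = 12: N = 343. At w = 14: N = 216.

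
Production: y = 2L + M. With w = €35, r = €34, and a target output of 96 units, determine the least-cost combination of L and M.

L* = 48, M* = 0

The inputs are perfect substitutes, so the firm uses whichever has the lower cost per unit of output.
Cost per unit of output via L is 17.5; via M it is 34. L is cheaper.
Producing y = 96 with L alone: L = 48, M = 0.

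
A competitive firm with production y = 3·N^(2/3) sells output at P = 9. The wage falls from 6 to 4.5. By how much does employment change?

ΔN = 37

From P·MP_N = w with MP_N = 2·N^(-1/3), the labor demand is N(w) = (18/w)^(3).
At w = 6: N = 27. At w = 4.5: N = 64.
ΔN = 64 − 27 = 37.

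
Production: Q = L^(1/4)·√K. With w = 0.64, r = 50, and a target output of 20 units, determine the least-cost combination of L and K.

Cost minimization requires the marginal rate of technical substitution to equal the input-price ratio: MP_L/MP_K = w/r.
Here MP_L/MP_K = (1/4)·(K/L)/(1/2) = 0.5·(K/L). Setting this equal to 0.64/50 = 0.0128 gives K = 0.0256L.
Substituting into Q = 20: L^(1/4)·(0.0256L)^(1/2) = 20.
Solving, L = 625 and K = 16.

L* = 625, K* = 16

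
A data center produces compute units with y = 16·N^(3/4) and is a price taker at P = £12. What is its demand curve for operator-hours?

MP_N = (3/4)·16·N^(-1/4) = 12·N^(-1/4).
Setting P·MP_N = w: 144·N^(-1/4) = w.
Solving for N: N^(-1/4) = w/144, so N = (144/w)^(4).

N(w) = (144/w)^(4)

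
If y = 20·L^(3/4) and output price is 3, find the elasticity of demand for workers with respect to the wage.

MP_L = (3/4)·20·L^(-1/4), so P·MP_L = w gives 45·L^(-1/4) = w.
Solving, L(w) = (45/w)^(4). This is a constant-elasticity form: L ∝ w^(−4), so ε = −4.

ε = -4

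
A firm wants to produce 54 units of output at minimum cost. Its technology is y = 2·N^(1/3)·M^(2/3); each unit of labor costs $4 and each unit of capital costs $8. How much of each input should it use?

N* = 27, M* = 27

Cost minimization requires the marginal rate of technical substitution to equal the input-price ratio: MP_N/MP_M = w/r.
Here MP_N/MP_M = (1/3)·(M/N)/(2/3) = 0.5·(M/N). Setting this equal to 4/8 = 0.5 gives M = N.
Substituting into y = 54: 2·N^(1/3)·(N)^(2/3) = 54.
Solving, N = 27 and M = 27.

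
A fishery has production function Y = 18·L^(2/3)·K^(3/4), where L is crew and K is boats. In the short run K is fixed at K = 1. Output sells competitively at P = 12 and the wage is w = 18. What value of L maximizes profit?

With K = 1, MP_L = (2/3)·18·L^(-1/3)·1^(3/4) = 12·L^(-1/3).
Profit maximization for a price taker requires P·MP_L = w: 12·12·L^(-1/3) = 18.
So L^(-1/3) = 0.125, which gives L = 512.

L* = 512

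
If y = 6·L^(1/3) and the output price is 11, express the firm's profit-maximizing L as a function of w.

MP_L = (1/3)·6·L^(-2/3) = 2·L^(-2/3).
Setting P·MP_L = w: 22·L^(-2/3) = w.
Solving for L: L^(-2/3) = w/22, so L = (22/w)^(3/2).

L(w) = (22/w)^(3/2)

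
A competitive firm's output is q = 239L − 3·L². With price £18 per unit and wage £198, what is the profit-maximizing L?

L* = 38

The marginal product of L is MP_L = 239 − 6L.
A price-taking firm hires until the value of the marginal product equals the wage: P·MP_L = w, so 18·(239 − 6L) = 198.
Then 239 − 6L = 11, giving L = 38.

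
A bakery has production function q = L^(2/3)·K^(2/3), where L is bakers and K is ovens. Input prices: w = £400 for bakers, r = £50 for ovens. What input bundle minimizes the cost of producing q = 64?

L* = 8, K* = 64

Cost minimization requires the marginal rate of technical substitution to equal the input-price ratio: MP_L/MP_K = w/r.
Here MP_L/MP_K = (2/3)·(K/L)/(2/3) = (K/L). Setting this equal to 400/50 = 8 gives K = 8L.
Substituting into q = 64: L^(2/3)·(8L)^(2/3) = 64.
Solving, L = 8 and K = 64.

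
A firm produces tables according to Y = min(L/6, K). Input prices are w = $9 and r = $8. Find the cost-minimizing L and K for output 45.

With a fixed-proportions technology, the cost-minimizing bundle uses no slack in either input: L/6 = K = Y.
So L = 6·45 = 270 and K = 45.

L* = 270, K* = 45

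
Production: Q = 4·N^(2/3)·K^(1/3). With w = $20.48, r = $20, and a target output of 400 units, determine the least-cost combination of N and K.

N* = 125, K* = 64

Cost minimization requires the marginal rate of technical substitution to equal the input-price ratio: MP_N/MP_K = w/r.
Here MP_N/MP_K = (2/3)·(K/N)/(1/3) = 2·(K/N). Setting this equal to 20.48/20 = 1.024 gives K = 0.512N.
Substituting into Q = 400: 4·N^(2/3)·(0.512N)^(1/3) = 400.
Solving, N = 125 and K = 64.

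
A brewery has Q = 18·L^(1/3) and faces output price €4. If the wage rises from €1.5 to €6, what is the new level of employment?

L* = 8

From P·MP_L = w with MP_L = 6·L^(-2/3), the labor demand is L(w) = (24/w)^(3/2).
At w = 1.5: L = 64. At w = 6: L = 8.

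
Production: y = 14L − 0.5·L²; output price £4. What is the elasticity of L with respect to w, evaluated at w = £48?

ε = -6

From P·MP_L = w with MP_L = 14 − L, labor demand is L(w) = 14 − w/4.
dL/dw = −1/(4) = -0.25.
At w = 48, L = 2, so ε = (dL/dw)·(w/L) = (-0.25)·(48/2) = -6.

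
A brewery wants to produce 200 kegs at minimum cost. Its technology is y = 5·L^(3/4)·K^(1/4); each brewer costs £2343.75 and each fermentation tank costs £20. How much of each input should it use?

Cost minimization requires the marginal rate of technical substitution to equal the input-price ratio: MP_L/MP_K = w/r.
Here MP_L/MP_K = (3/4)·(K/L)/(1/4) = 3·(K/L). Setting this equal to 2343.75/20 = 117.1875 gives K = 39.0625L.
Substituting into y = 200: 5·L^(3/4)·(39.0625L)^(1/4) = 200.
Solving, L = 16 and K = 625.

L* = 16, K* = 625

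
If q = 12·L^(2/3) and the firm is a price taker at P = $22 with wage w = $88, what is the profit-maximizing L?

MP_L = (2/3)·12·L^(-1/3) = 8·L^(-1/3).
Profit maximization for a price taker requires P·MP_L = w: 22·8·L^(-1/3) = 88.
So L^(-1/3) = 0.5, which gives L = 8.

L* = 8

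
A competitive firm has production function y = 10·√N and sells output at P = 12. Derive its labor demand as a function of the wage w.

MP_N = (1/2)·10·N^(-1/2) = 5·N^(-1/2).
Setting P·MP_N = w: 60·N^(-1/2) = w.
Solving for N: N^(-1/2) = w/60, so N = (60/w)^(2).

N(w) = 3600/w²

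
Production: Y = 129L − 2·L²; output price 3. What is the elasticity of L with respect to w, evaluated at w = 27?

ε = -0.075

From P·MP_L = w with MP_L = 129 − 4L, labor demand is L(w) = (129 − w/3)/4.
dL/dw = −1/(12) = -1/12.
At w = 27, L = 30, so ε = (dL/dw)·(w/L) = (-1/12)·(27/30) = -0.075.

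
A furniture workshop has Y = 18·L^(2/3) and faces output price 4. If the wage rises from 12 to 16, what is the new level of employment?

L* = 27

From P·MP_L = w with MP_L = 12·L^(-1/3), the labor demand is L(w) = (48/w)^(3).
At w = 12: L = 64. At w = 16: L = 27.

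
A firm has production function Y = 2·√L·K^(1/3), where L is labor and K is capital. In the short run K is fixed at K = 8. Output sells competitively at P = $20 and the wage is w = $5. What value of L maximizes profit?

L* = 64

With K = 8, MP_L = (1/2)·2·L^(-1/2)·8^(1/3) = 2·L^(-1/2).
Profit maximization for a price taker requires P·MP_L = w: 20·2·L^(-1/2) = 5.
So L^(-1/2) = 0.125, which gives L = 64.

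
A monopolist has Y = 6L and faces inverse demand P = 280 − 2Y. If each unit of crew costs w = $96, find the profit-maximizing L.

Marginal revenue from the inverse demand is MR = 280 − 4Y.
The marginal product is MP_L = 6.
A monopolist hires until marginal revenue product equals the wage: MR·MP_L = w.
(280 − 24L)·6 = 96, so L = 11.

L* = 11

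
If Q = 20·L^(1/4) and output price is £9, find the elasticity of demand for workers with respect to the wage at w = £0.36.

ε = -4/3

MP_L = (1/4)·20·L^(-3/4), so P·MP_L = w gives 45·L^(-3/4) = w.
Solving, L(w) = (45/w)^(4/3). This is a constant-elasticity form: L ∝ w^(−4/3), so ε = −4/3.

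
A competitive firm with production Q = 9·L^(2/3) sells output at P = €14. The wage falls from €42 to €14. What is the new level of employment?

L* = 216

From P·MP_L = w with MP_L = 6·L^(-1/3), the labor demand is L(w) = (84/w)^(3).
At w = 42: L = 8. At w = 14: L = 216.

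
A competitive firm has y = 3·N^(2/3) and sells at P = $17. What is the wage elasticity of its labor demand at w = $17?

MP_N = (2/3)·3·N^(-1/3), so P·MP_N = w gives 34·N^(-1/3) = w.
Solving, N(w) = (34/w)^(3). This is a constant-elasticity form: N ∝ w^(−3), so ε = −3.

ε = -3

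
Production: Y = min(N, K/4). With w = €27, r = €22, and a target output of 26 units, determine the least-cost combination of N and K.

N* = 26, K* = 104

With a fixed-proportions technology, the cost-minimizing bundle uses no slack in either input: N = K/4 = Y.
So N = 26 and K = 4·26 = 104.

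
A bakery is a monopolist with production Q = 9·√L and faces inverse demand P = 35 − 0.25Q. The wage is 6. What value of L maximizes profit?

Marginal revenue from the inverse demand is MR = 35 − 0.5Q.
The marginal product is MP_L = 4.5·L^(-1/2).
A monopolist hires until marginal revenue product equals the wage: MR·MP_L = w.
At L, Q = 9·√L. Substituting and solving: (35 − 4.5·√L)·4.5·L^(-1/2) = 6 gives L = 36.

L* = 36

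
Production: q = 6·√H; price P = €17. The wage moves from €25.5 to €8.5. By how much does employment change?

From P·MP_H = w with MP_H = 3·H^(-1/2), the labor demand is H(w) = (51/w)^(2).
At w = 25.5: H = 4. At w = 8.5: H = 36.
ΔH = 36 − 4 = 32.

ΔH = 32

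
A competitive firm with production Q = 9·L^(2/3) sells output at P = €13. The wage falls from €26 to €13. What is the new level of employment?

L* = 216

From P·MP_L = w with MP_L = 6·L^(-1/3), the labor demand is L(w) = (78/w)^(3).
At w = 26: L = 27. At w = 13: L = 216.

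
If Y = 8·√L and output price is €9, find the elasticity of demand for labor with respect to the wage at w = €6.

MP_L = (1/2)·8·L^(-1/2), so P·MP_L = w gives 36·L^(-1/2) = w.
Solving, L(w) = (36/w)^(2). This is a constant-elasticity form: L ∝ w^(−2), so ε = −2.

ε = -2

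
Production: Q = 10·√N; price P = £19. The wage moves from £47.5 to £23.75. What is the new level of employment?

N* = 16

From P·MP_N = w with MP_N = 5·N^(-1/2), the labor demand is N(w) = (95/w)^(2).
At w = 47.5: N = 4. At w = 23.75: N = 16.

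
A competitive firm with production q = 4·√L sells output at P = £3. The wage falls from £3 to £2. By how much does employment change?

From P·MP_L = w with MP_L = 2·L^(-1/2), the labor demand is L(w) = (6/w)^(2).
At w = 3: L = 4. At w = 2: L = 9.
ΔL = 9 − 4 = 5.

ΔL = 5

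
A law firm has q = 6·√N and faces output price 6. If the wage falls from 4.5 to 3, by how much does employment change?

ΔN = 20

From P·MP_N = w with MP_N = 3·N^(-1/2), the labor demand is N(w) = (18/w)^(2).
At w = 4.5: N = 16. At w = 3: N = 36.
ΔN = 36 − 16 = 20.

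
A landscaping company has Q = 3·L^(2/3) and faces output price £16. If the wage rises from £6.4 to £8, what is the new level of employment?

From P·MP_L = w with MP_L = 2·L^(-1/3), the labor demand is L(w) = (32/w)^(3).
At w = 6.4: L = 125. At w = 8: L = 64.

L* = 64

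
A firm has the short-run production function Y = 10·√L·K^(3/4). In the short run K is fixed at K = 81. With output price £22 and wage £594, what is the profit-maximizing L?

L* = 25

With K = 81, MP_L = (1/2)·10·L^(-1/2)·81^(3/4) = 135·L^(-1/2).
Profit maximization for a price taker requires P·MP_L = w: 22·135·L^(-1/2) = 594.
So L^(-1/2) = 0.2, which gives L = 25.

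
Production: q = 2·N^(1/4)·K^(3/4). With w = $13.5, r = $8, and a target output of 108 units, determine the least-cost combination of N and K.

N* = 16, K* = 81

Cost minimization requires the marginal rate of technical substitution to equal the input-price ratio: MP_N/MP_K = w/r.
Here MP_N/MP_K = (1/4)·(K/N)/(3/4) = (1/3)·(K/N). Setting this equal to 13.5/8 = 1.6875 gives K = 5.0625N.
Substituting into q = 108: 2·N^(1/4)·(5.0625N)^(3/4) = 108.
Solving, N = 16 and K = 81.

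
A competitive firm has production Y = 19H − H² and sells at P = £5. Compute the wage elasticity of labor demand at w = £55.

From P·MP_H = w with MP_H = 19 − 2H, labor demand is H(w) = (19 − w/5)/2.
dH/dw = −1/(10) = -0.1.
At w = 55, H = 4, so ε = (dH/dw)·(w/H) = (-0.1)·(55/4) = -1.375.

ε = -1.375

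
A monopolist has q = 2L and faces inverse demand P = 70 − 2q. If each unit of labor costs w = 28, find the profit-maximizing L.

Marginal revenue from the inverse demand is MR = 70 − 4q.
The marginal product is MP_L = 2.
A monopolist hires until marginal revenue product equals the wage: MR·MP_L = w.
(70 − 8L)·2 = 28, so L = 7.

L* = 7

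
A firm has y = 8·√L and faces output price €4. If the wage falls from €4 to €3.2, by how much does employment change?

From P·MP_L = w with MP_L = 4·L^(-1/2), the labor demand is L(w) = (16/w)^(2).
At w = 4: L = 16. At w = 3.2: L = 25.
ΔL = 25 − 16 = 9.

ΔL = 9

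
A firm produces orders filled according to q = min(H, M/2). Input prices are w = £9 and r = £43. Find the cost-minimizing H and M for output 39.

H* = 39, M* = 78

With a fixed-proportions technology, the cost-minimizing bundle uses no slack in either input: H = M/2 = q.
So H = 39 and M = 2·39 = 78.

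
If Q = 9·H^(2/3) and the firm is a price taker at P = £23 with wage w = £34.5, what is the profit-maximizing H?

MP_H = (2/3)·9·H^(-1/3) = 6·H^(-1/3).
Profit maximization for a price taker requires P·MP_H = w: 23·6·H^(-1/3) = 34.5.
So H^(-1/3) = 0.25, which gives H = 64.

H* = 64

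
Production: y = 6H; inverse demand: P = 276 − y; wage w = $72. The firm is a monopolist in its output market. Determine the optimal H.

H* = 22

Marginal revenue from the inverse demand is MR = 276 − 2y.
The marginal product is MP_H = 6.
A monopolist hires until marginal revenue product equals the wage: MR·MP_H = w.
(276 − 12H)·6 = 72, so H = 22.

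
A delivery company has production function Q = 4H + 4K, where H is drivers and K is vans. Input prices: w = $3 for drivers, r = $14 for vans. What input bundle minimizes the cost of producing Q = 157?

H* = 39.25, K* = 0

The inputs are perfect substitutes, so the firm uses whichever has the lower cost per unit of output.
Cost per unit of output via H is w/4 = 0.75; via K it is r/4 = 3.5. H is cheaper.
Producing Q = 157 with H alone: H = 39.25, K = 0.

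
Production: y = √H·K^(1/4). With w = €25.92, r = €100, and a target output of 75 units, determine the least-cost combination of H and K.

H* = 625, K* = 81

Cost minimization requires the marginal rate of technical substitution to equal the input-price ratio: MP_H/MP_K = w/r.
Here MP_H/MP_K = (1/2)·(K/H)/(1/4) = 2·(K/H). Setting this equal to 25.92/100 = 0.2592 gives K = 0.1296H.
Substituting into y = 75: H^(1/2)·(0.1296H)^(1/4) = 75.
Solving, H = 625 and K = 81.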